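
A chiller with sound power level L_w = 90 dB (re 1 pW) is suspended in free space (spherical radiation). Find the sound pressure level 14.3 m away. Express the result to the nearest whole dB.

56 dB

The power spreads over a sphere of area 4π·r², so L_p = L_w − 10·log₁₀(4π·r²).
4π·r² = 2570 m², 10·log₁₀ of that is 34.099 dB.
L_p = 90 − 34.099 = 55.90 dB.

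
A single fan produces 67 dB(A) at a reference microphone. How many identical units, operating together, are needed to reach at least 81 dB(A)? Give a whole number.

26

Need L₁ + 10·log₁₀ N ≥ 81, i.e. log₁₀ N ≥ 1.40.
N ≥ 10^(14.0/10) = 25.119, so N = 26.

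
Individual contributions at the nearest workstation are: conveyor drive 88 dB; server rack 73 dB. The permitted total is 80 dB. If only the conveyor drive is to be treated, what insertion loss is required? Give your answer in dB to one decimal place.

9.0 dB

Fixed contribution from the other source: Σ 10^(L/10) = 10^(73/10) = 1.995e+07 (73.00 dB).
To meet 80 dB overall, the treated conveyor drive may contribute at most 10^(80/10) − 1.995e+07 = 8.005e+07, i.e. 79.03 dB.
So the conveyor drive must be reduced from 88 to 79.03 dB: IL = 8.97 dB.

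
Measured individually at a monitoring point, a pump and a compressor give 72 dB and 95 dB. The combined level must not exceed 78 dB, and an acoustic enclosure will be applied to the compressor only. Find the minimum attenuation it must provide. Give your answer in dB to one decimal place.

Everything except the compressor sums to 10^(72/10) = 1.585e+07 in linear terms, 72.00 dB.
The limit corresponds to 10^(78/10) = 6.310e+07; subtracting the fixed part leaves 4.725e+07 for the compressor, i.e. 76.74 dB.
Required insertion loss = 95 − 76.74 = 18.26 dB.

18.3 dB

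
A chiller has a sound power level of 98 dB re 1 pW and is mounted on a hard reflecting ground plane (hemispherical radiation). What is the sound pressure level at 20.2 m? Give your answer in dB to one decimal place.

63.9 dB

L_p = L_w − 10·log₁₀(2π·r²) with r = 20.2 m.
2π·r² = 2564 m², 10·log₁₀ of that is 34.089 dB.
L_p = 98 − 34.089 = 63.91 dB.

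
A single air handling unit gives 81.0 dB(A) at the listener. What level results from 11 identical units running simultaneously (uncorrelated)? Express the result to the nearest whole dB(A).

L_total = L₁ + 10·log₁₀ N for N identical incoherent sources.
L_total = 81.0 + 10·log₁₀(11) = 81.0 + 10.414 = 91.41 dB(A).

91 dB(A)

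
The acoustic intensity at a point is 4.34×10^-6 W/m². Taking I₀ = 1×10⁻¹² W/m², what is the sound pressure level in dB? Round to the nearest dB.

L = 10·log₁₀(I/I₀) = 10·log₁₀(4.34×10^-6/10⁻¹²) = 10·log₁₀(4.34×10^6).
L = 10·(0.6375 + 6) = 66.37 dB.

66 dB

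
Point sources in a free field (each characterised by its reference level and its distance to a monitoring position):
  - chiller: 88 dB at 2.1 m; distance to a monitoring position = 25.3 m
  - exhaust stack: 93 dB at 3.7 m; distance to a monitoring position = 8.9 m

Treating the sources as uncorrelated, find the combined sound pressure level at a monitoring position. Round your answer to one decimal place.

First find each source's level at the receiver (point-source: −20·log₁₀(r/r_ref)), then combine on an intensity basis.
chiller: 88 − 20·log₁₀(25.3/2.1) = 88 − 21.62 = 66.38 dB.
exhaust stack: 93 − 20·log₁₀(8.9/3.7) = 93 − 7.62 = 85.38 dB.
Σ 10^(L/10) = 3.492e+08 → L_total = 10·log₁₀(3.492e+08) = 85.43 dB.

85.4 dB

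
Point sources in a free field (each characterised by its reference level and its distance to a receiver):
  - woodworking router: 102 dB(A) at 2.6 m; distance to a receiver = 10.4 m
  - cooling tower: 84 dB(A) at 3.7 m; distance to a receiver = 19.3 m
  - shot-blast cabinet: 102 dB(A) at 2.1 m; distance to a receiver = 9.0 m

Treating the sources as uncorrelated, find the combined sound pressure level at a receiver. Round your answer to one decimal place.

First find each source's level at the receiver (point-source: −20·log₁₀(r/r_ref)), then combine on an intensity basis.
woodworking router: 102 − 20·log₁₀(10.4/2.6) = 102 − 12.04 = 89.96 dB(A).
cooling tower: 84 − 20·log₁₀(19.3/3.7) = 84 − 14.35 = 69.65 dB(A).
shot-blast cabinet: 102 − 20·log₁₀(9.0/2.1) = 102 − 12.64 = 89.36 dB(A).
Σ 10^(L/10) = 1.863e+09 → L_total = 10·log₁₀(1.863e+09) = 92.70 dB(A).

92.7 dB(A)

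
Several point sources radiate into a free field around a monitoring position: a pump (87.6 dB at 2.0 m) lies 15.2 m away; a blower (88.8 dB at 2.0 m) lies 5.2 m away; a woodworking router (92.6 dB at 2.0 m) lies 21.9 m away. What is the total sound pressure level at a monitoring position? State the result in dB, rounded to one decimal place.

First find each source's level at the receiver (point-source: −20·log₁₀(r/r_ref)), then combine on an intensity basis.
pump: 87.6 − 20·log₁₀(15.2/2.0) = 87.6 − 17.62 = 69.98 dB.
blower: 88.8 − 20·log₁₀(5.2/2.0) = 88.8 − 8.30 = 80.50 dB.
woodworking router: 92.6 − 20·log₁₀(21.9/2.0) = 92.6 − 20.79 = 71.81 dB.
Σ 10^(L/10) = 1.374e+08 → L_total = 10·log₁₀(1.374e+08) = 81.38 dB.

81.4 dB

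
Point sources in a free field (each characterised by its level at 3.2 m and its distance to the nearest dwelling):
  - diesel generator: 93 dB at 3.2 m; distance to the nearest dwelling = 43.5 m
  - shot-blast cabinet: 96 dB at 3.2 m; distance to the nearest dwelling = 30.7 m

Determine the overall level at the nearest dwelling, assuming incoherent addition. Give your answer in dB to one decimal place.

77.3 dB

First find each source's level at the receiver (point-source: −20·log₁₀(r/r_ref)), then combine on an intensity basis.
diesel generator: 93 − 20·log₁₀(43.5/3.2) = 93 − 22.67 = 70.33 dB.
shot-blast cabinet: 96 − 20·log₁₀(30.7/3.2) = 96 − 19.64 = 76.36 dB.
Σ 10^(L/10) = 5.405e+07 → L_total = 10·log₁₀(5.405e+07) = 77.33 dB.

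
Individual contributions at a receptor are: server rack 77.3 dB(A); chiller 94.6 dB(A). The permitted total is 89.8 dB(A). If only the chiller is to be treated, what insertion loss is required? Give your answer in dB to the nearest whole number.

5 dB

Fixed contribution from the other source: Σ 10^(L/10) = 10^(77.3/10) = 5.370e+07 (77.30 dB(A)).
The limit corresponds to 10^(89.8/10) = 9.550e+08; subtracting the fixed part leaves 9.013e+08 for the chiller, i.e. 89.55 dB(A).
So the chiller must be reduced from 94.6 to 89.55 dB(A): IL = 5.05 dB.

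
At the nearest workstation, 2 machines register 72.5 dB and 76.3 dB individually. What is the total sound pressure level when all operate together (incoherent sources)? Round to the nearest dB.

Incoherent sources combine by intensity addition: L_total = 10·log₁₀(Σ 10^(L_i/10)).
Σ 10^(L/10) = 10^(72.5/10) + 10^(76.3/10) = 6.044e+07.
L_total = 10·log₁₀(6.044e+07) = 77.81 dB.

78 dB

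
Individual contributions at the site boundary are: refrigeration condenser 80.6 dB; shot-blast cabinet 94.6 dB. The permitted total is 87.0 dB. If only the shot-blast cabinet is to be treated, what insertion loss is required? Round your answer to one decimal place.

8.7 dB

Everything except the shot-blast cabinet sums to 10^(80.6/10) = 1.148e+08 in linear terms, 80.60 dB.
The limit corresponds to 10^(87.0/10) = 5.012e+08; subtracting the fixed part leaves 3.864e+08 for the shot-blast cabinet, i.e. 85.87 dB.
So the shot-blast cabinet must be reduced from 94.6 to 85.87 dB: IL = 8.73 dB.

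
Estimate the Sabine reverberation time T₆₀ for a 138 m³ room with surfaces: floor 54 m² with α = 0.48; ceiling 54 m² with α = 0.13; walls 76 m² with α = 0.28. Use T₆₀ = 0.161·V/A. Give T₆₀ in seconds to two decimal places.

0.41 s

Summing Sᵢαᵢ: 54·0.48 + 54·0.13 + 76·0.28 = 54.22 m².
T₆₀ = 0.161·V/A = 0.161·138/54.22 = 0.410 s.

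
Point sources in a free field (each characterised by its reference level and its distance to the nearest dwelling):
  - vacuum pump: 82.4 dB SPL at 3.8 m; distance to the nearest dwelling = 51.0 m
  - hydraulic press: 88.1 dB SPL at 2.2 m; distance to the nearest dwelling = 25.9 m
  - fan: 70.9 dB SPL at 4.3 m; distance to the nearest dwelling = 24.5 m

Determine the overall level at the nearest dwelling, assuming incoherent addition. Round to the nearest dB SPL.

Propagate each source to the receiver with L = L_ref − 20·log₁₀(r/r_ref), then add intensities.
vacuum pump: 82.4 − 20·log₁₀(51.0/3.8) = 82.4 − 22.56 = 59.84 dB SPL.
hydraulic press: 88.1 − 20·log₁₀(25.9/2.2) = 88.1 − 21.42 = 66.68 dB SPL.
fan: 70.9 − 20·log₁₀(24.5/4.3) = 70.9 − 15.11 = 55.79 dB SPL.
Σ 10^(L/10) = 6.002e+06 → L_total = 10·log₁₀(6.002e+06) = 67.78 dB SPL.

68 dB SPL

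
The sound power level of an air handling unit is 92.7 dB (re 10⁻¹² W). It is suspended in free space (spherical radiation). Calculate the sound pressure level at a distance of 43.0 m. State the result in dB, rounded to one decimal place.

L_p = L_w − 10·log₁₀(4π·r²) with r = 43.0 m.
4π·r² = 2.324e+04 m², 10·log₁₀ of that is 43.661 dB.
L_p = 92.7 − 43.661 = 49.04 dB.

49.0 dB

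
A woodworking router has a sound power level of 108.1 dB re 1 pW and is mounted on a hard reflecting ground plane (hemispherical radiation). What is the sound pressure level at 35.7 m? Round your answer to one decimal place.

The power spreads over a hemisphere of area 2π·r², so L_p = L_w − 10·log₁₀(2π·r²).
2π·r² = 8008 m², 10·log₁₀ of that is 39.035 dB.
L_p = 108.1 − 39.035 = 69.06 dB.

69.1 dB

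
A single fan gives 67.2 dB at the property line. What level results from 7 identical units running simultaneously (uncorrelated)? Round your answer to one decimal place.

75.7 dB

With 7 equal, uncorrelated contributions the intensity is 7× that of one unit, giving a rise of 10·log₁₀ 7.
L_total = 67.2 + 10·log₁₀(7) = 67.2 + 8.451 = 75.65 dB.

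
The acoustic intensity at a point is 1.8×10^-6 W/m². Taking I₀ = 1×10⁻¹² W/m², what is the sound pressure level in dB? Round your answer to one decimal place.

62.6 dB

L = 10·log₁₀(I/I₀) = 10·log₁₀(1.8×10^-6/10⁻¹²) = 10·log₁₀(1.8×10^6).
L = 10·(0.2553 + 6) = 62.55 dB.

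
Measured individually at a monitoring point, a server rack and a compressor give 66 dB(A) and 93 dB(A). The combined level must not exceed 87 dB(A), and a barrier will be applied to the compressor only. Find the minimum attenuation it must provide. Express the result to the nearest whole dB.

6 dB

Everything except the compressor sums to 10^(66/10) = 3.981e+06 in linear terms, 66.00 dB(A).
The limit corresponds to 10^(87/10) = 5.012e+08; subtracting the fixed part leaves 4.972e+08 for the compressor, i.e. 86.97 dB(A).
So the compressor must be reduced from 93 to 86.97 dB(A): IL = 6.03 dB.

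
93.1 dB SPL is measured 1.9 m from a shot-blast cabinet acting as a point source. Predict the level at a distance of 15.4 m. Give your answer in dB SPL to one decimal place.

Spherical spreading from a point source gives a 20·log₁₀(r₂/r₁) drop.
L₂ = 93.1 − 20·log₁₀(15.4/1.9) = 93.1 − 18.175 = 74.92 dB SPL.

74.9 dB SPL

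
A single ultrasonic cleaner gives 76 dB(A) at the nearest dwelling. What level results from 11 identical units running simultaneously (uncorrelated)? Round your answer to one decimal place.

86.4 dB(A)

N identical incoherent sources raise the level by 10·log₁₀ N.
L_total = 76 + 10·log₁₀(11) = 76 + 10.414 = 86.41 dB(A).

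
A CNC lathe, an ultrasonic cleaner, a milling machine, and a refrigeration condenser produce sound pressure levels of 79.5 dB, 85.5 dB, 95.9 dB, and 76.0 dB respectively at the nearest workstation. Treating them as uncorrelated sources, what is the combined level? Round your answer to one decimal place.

For uncorrelated sources the intensities add, so convert each level to linear form, sum, and take 10·log₁₀ of the total.
Σ 10^(L/10) = 10^(79.5/10) + 10^(85.5/10) + 10^(95.9/10) + 10^(76.0/10) = 4.374e+09.
L_total = 10·log₁₀(4.374e+09) = 96.41 dB.

96.4 dB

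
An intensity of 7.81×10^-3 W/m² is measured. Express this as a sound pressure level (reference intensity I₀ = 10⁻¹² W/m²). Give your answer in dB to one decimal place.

Dividing by I₀ shifts the exponent by 12: I/I₀ = 7.81×10^9.
L = 10·(0.8927 + 9) = 98.93 dB.

98.9 dB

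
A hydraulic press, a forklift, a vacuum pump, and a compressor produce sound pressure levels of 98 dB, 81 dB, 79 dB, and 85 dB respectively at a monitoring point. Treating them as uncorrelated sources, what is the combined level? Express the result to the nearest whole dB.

Incoherent sources combine by intensity addition: L_total = 10·log₁₀(Σ 10^(L_i/10)).
Σ 10^(L/10) = 10^(98/10) + 10^(81/10) + 10^(79/10) + 10^(85/10) = 6.831e+09.
L_total = 10·log₁₀(6.831e+09) = 98.34 dB.

98 dB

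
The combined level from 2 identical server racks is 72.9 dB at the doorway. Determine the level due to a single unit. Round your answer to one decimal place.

69.9 dB

For N identical incoherent sources L_total = L₁ + 10·log₁₀ N, so L₁ = 72.9 − 10·log₁₀(2) = 72.9 − 3.010.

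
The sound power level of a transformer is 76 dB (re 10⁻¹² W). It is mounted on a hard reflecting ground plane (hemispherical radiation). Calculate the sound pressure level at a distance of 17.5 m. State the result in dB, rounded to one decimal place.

43.2 dB

L_p = L_w − 10·log₁₀(2π·r²) with r = 17.5 m.
2π·r² = 1924 m², 10·log₁₀ of that is 32.843 dB.
L_p = 76 − 32.843 = 43.16 dB.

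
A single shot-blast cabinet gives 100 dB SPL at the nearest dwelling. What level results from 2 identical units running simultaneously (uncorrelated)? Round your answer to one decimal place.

With 2 equal, uncorrelated contributions the intensity is 2× that of one unit, giving a rise of 10·log₁₀ 2.
L_total = 100 + 10·log₁₀(2) = 100 + 3.010 = 103.01 dB SPL.

103.0 dB SPL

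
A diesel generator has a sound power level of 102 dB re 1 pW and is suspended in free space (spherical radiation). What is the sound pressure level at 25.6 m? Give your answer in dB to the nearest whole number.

63 dB

L_p = L_w − 10·log₁₀(4π·r²) with r = 25.6 m.
4π·r² = 8235 m², 10·log₁₀ of that is 39.157 dB.
L_p = 102 − 39.157 = 62.84 dB.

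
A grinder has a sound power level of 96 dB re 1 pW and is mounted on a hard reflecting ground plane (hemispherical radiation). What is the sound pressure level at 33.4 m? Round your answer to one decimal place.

Free-field hemispherical radiation: L_p = L_w − 10·log₁₀(2π·r²), r = 33.4 m.
2π·r² = 7009 m², 10·log₁₀ of that is 38.457 dB.
L_p = 96 − 38.457 = 57.54 dB.

57.5 dB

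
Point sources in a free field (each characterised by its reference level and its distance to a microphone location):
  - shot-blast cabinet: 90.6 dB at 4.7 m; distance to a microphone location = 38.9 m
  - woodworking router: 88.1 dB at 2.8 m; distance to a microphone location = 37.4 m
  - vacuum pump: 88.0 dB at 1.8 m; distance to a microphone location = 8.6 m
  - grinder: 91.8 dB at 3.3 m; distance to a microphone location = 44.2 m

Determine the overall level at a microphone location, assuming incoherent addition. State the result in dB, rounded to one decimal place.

77.5 dB

Apply inverse-square spreading to bring every level to the receiver, then sum 10^(L/10).
shot-blast cabinet: 90.6 − 20·log₁₀(38.9/4.7) = 90.6 − 18.36 = 72.24 dB.
woodworking router: 88.1 − 20·log₁₀(37.4/2.8) = 88.1 − 22.51 = 65.59 dB.
vacuum pump: 88.0 − 20·log₁₀(8.6/1.8) = 88.0 − 13.58 = 74.42 dB.
grinder: 91.8 − 20·log₁₀(44.2/3.3) = 91.8 − 22.54 = 69.26 dB.
Σ 10^(L/10) = 5.646e+07 → L_total = 10·log₁₀(5.646e+07) = 77.52 dB.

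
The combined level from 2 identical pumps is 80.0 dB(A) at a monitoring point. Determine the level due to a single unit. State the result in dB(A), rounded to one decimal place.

For N identical incoherent sources L_total = L₁ + 10·log₁₀ N, so L₁ = 80.0 − 10·log₁₀(2) = 80.0 − 3.010.

77.0 dB(A)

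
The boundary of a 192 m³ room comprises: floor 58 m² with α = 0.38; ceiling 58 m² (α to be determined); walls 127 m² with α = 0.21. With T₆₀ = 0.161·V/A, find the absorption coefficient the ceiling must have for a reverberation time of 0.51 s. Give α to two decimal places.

Required total absorption A = 0.161·192/0.51 = 60.61 m².
Absorption from the other surfaces = 58·0.38 + 127·0.21 = 48.71 m², so the ceiling must supply 11.90 m² over 58 m².
α = 11.90/58 = 0.205.

0.21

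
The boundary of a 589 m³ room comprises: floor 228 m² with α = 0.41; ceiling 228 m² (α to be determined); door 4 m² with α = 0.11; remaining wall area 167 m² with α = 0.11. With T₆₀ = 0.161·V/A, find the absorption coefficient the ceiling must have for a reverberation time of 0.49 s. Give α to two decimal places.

0.36

From T₆₀ = 0.161·V/A, the target T₆₀ = 0.49 s needs A = 0.161·589/0.49 = 193.53 m².
Absorption from the other surfaces = 228·0.41 + 4·0.11 + 167·0.11 = 112.29 m², so the ceiling must supply 81.24 m² over 228 m².
α = 81.24/228 = 0.356.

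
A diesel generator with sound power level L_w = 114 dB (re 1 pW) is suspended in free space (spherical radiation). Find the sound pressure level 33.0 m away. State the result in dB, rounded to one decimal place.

The power spreads over a sphere of area 4π·r², so L_p = L_w − 10·log₁₀(4π·r²).
4π·r² = 1.368e+04 m², 10·log₁₀ of that is 41.362 dB.
L_p = 114 − 41.362 = 72.64 dB.

72.6 dB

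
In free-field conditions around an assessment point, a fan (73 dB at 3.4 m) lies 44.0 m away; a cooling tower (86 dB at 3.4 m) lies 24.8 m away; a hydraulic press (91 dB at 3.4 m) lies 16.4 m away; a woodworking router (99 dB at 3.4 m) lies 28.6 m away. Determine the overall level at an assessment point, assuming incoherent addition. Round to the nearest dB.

Apply inverse-square spreading to bring every level to the receiver, then sum 10^(L/10).
fan: 73 − 20·log₁₀(44.0/3.4) = 73 − 22.24 = 50.76 dB.
cooling tower: 86 − 20·log₁₀(24.8/3.4) = 86 − 17.26 = 68.74 dB.
hydraulic press: 91 − 20·log₁₀(16.4/3.4) = 91 − 13.67 = 77.33 dB.
woodworking router: 99 − 20·log₁₀(28.6/3.4) = 99 − 18.50 = 80.50 dB.
Σ 10^(L/10) = 1.740e+08 → L_total = 10·log₁₀(1.740e+08) = 82.40 dB.

82 dB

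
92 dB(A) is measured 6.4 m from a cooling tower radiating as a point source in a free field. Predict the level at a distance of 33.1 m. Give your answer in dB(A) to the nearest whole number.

78 dB(A)

Point-source attenuation: ΔL = 20·log₁₀(r₂/r₁) = 20·log₁₀(33.1/6.4) = 14.273 dB.
L₂ = 92 − 20·log₁₀(33.1/6.4) = 92 − 14.273 = 77.73 dB(A).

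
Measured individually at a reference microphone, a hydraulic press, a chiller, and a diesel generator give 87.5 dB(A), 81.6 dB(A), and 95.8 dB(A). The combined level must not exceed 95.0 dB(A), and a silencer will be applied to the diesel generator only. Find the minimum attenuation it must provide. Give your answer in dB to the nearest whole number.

2 dB

Fixed contribution from the other sources: Σ 10^(L/10) = 10^(87.5/10) + 10^(81.6/10) = 7.069e+08 (88.49 dB(A)).
The limit corresponds to 10^(95.0/10) = 3.162e+09; subtracting the fixed part leaves 2.455e+09 for the diesel generator, i.e. 93.90 dB(A).
Required insertion loss = 95.8 − 93.90 = 1.90 dB.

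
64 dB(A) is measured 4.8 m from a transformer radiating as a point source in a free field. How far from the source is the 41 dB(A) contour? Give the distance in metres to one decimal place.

67.8 m

Point-source spreading drops the level by 20·log₁₀(r₂/r₁); inverting, r₂/r₁ = 10^(ΔL/20).
r₂ = 4.8·10^((64−41)/20) = 4.8·10^(23.0/20) = 67.80 m.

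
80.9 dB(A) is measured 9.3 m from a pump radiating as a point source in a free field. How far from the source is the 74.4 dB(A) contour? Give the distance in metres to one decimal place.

Point-source spreading drops the level by 20·log₁₀(r₂/r₁); inverting, r₂/r₁ = 10^(ΔL/20).
r₂ = 9.3·10^((80.9−74.4)/20) = 9.3·10^(6.5/20) = 19.66 m.

19.7 m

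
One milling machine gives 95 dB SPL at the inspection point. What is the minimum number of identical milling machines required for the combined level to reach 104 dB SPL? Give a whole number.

Need L₁ + 10·log₁₀ N ≥ 104, i.e. log₁₀ N ≥ 0.90.
N ≥ 10^(9.0/10) = 7.943, so N = 8.

8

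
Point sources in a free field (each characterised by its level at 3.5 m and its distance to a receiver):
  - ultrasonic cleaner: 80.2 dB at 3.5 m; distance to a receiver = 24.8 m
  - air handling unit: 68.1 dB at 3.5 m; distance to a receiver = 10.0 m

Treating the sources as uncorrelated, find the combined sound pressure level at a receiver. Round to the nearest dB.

65 dB

Propagate each source to the receiver with L = L_ref − 20·log₁₀(r/r_ref), then add intensities.
ultrasonic cleaner: 80.2 − 20·log₁₀(24.8/3.5) = 80.2 − 17.01 = 63.19 dB.
air handling unit: 68.1 − 20·log₁₀(10.0/3.5) = 68.1 − 9.12 = 58.98 dB.
Σ 10^(L/10) = 2.877e+06 → L_total = 10·log₁₀(2.877e+06) = 64.59 dB.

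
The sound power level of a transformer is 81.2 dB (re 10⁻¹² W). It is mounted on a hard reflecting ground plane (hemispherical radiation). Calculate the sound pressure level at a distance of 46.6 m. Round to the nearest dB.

L_p = L_w − 10·log₁₀(2π·r²) with r = 46.6 m.
2π·r² = 1.364e+04 m², 10·log₁₀ of that is 41.350 dB.
L_p = 81.2 − 41.350 = 39.85 dB.

40 dB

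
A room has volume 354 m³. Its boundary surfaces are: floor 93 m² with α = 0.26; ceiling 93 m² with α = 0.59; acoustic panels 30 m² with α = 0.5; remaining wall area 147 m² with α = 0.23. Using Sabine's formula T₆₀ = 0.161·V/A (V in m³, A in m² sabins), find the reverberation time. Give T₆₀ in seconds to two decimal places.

0.45 s

Total absorption A = 93·0.26 + 93·0.59 + 30·0.5 + 147·0.23 = 127.86 m² sabins.
T₆₀ = 0.161 × 354 / 127.86 = 0.446 s.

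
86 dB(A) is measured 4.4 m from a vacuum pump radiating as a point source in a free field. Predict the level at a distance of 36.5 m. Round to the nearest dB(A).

68 dB(A)

For a point source, L₂ = L₁ − 20·log₁₀(r₂/r₁).
L₂ = 86 − 20·log₁₀(36.5/4.4) = 86 − 18.377 = 67.62 dB(A).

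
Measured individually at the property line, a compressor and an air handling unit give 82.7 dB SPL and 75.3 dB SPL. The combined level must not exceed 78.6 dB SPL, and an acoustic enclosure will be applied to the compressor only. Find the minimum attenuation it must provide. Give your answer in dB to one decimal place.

The untreated sources together contribute 10^(75.3/10) = 3.388e+07, i.e. 75.30 dB SPL.
To meet 78.6 dB SPL overall, the treated compressor may contribute at most 10^(78.6/10) − 3.388e+07 = 3.856e+07, i.e. 75.86 dB SPL.
So the compressor must be reduced from 82.7 to 75.86 dB SPL: IL = 6.84 dB.

6.8 dB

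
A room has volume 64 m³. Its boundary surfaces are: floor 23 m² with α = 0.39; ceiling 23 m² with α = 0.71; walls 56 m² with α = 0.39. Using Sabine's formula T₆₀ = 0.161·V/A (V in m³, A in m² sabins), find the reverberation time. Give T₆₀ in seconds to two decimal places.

Summing Sᵢαᵢ: 23·0.39 + 23·0.71 + 56·0.39 = 47.14 m².
T₆₀ = 0.161·V/A = 0.161·64/47.14 = 0.219 s.

0.22 s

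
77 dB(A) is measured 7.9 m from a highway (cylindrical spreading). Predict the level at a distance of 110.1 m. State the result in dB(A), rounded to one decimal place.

65.6 dB(A)

Cylindrical spreading from a line source gives a 10·log₁₀(r₂/r₁) drop.
L₂ = 77 − 10·log₁₀(110.1/7.9) = 77 − 11.442 = 65.56 dB(A).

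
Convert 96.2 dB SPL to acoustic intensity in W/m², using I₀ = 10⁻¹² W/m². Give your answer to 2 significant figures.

L = 10·log₁₀(I/I₀) ⇒ I = I₀·10^(L/10) = 10⁻¹² × 10^9.62.

0.0042 W/m²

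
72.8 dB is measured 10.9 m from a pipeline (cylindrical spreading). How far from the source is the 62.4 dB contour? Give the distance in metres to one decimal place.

119.5 m

For a line source L₁ − L₂ = 10·log₁₀(r₂/r₁), so r₂ = r₁·10^((L₁−L₂)/10).
r₂ = 10.9·10^((72.8−62.4)/10) = 10.9·10^(10.4/10) = 119.52 m.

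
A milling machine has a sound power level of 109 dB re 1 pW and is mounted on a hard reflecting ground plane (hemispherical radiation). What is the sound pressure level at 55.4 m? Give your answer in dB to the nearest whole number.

66 dB

L_p = L_w − 10·log₁₀(2π·r²) with r = 55.4 m.
2π·r² = 1.928e+04 m², 10·log₁₀ of that is 42.852 dB.
L_p = 109 − 42.852 = 66.15 dB.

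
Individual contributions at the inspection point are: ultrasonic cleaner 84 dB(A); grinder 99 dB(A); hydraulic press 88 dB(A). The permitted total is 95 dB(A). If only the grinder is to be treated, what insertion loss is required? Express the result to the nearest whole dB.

The untreated sources together contribute 10^(84/10) + 10^(88/10) = 8.821e+08, i.e. 89.46 dB(A).
The limit corresponds to 10^(95/10) = 3.162e+09; subtracting the fixed part leaves 2.280e+09 for the grinder, i.e. 93.58 dB(A).
Required insertion loss = 99 − 93.58 = 5.42 dB.

5 dB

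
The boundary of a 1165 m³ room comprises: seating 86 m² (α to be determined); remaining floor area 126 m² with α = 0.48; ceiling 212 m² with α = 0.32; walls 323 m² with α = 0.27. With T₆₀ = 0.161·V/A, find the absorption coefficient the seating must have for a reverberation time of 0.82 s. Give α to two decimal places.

From T₆₀ = 0.161·V/A, the target T₆₀ = 0.82 s needs A = 0.161·1165/0.82 = 228.74 m².
Absorption from the other surfaces = 126·0.48 + 212·0.32 + 323·0.27 = 215.53 m², so the seating must supply 13.21 m² over 86 m².
α = 13.21/86 = 0.154.

0.15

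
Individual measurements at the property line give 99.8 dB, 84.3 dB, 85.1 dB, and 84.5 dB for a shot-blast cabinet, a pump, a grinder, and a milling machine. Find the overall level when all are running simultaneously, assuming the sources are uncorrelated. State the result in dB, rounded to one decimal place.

100.2 dB

For uncorrelated sources the intensities add, so convert each level to linear form, sum, and take 10·log₁₀ of the total.
Σ 10^(L/10) = 10^(99.8/10) + 10^(84.3/10) + 10^(85.1/10) + 10^(84.5/10) = 1.042e+10.
L_total = 10·log₁₀(1.042e+10) = 100.18 dB.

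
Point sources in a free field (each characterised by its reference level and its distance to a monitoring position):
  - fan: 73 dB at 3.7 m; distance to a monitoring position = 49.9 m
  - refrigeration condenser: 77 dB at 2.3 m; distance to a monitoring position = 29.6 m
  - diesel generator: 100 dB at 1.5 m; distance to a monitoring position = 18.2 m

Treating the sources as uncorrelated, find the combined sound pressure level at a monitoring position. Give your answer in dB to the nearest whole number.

First find each source's level at the receiver (point-source: −20·log₁₀(r/r_ref)), then combine on an intensity basis.
fan: 73 − 20·log₁₀(49.9/3.7) = 73 − 22.60 = 50.40 dB.
refrigeration condenser: 77 − 20·log₁₀(29.6/2.3) = 77 − 22.19 = 54.81 dB.
diesel generator: 100 − 20·log₁₀(18.2/1.5) = 100 − 21.68 = 78.32 dB.
Σ 10^(L/10) = 6.834e+07 → L_total = 10·log₁₀(6.834e+07) = 78.35 dB.

78 dB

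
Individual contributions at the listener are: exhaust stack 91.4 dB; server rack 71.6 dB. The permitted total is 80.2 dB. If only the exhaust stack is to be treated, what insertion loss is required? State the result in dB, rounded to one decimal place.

11.8 dB

Everything except the exhaust stack sums to 10^(71.6/10) = 1.445e+07 in linear terms, 71.60 dB.
The limit corresponds to 10^(80.2/10) = 1.047e+08; subtracting the fixed part leaves 9.026e+07 for the exhaust stack, i.e. 79.55 dB.
Required insertion loss = 91.4 − 79.55 = 11.85 dB.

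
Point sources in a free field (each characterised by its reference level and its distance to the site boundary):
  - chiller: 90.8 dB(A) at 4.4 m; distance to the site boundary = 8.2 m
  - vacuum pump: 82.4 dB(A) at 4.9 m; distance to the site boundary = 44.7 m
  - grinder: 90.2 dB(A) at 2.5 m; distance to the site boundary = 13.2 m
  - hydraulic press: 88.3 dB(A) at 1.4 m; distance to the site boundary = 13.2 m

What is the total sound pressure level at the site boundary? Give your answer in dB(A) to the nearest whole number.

86 dB(A)

Propagate each source to the receiver with L = L_ref − 20·log₁₀(r/r_ref), then add intensities.
chiller: 90.8 − 20·log₁₀(8.2/4.4) = 90.8 − 5.41 = 85.39 dB(A).
vacuum pump: 82.4 − 20·log₁₀(44.7/4.9) = 82.4 − 19.20 = 63.20 dB(A).
grinder: 90.2 − 20·log₁₀(13.2/2.5) = 90.2 − 14.45 = 75.75 dB(A).
hydraulic press: 88.3 − 20·log₁₀(13.2/1.4) = 88.3 − 19.49 = 68.81 dB(A).
Σ 10^(L/10) = 3.934e+08 → L_total = 10·log₁₀(3.934e+08) = 85.95 dB(A).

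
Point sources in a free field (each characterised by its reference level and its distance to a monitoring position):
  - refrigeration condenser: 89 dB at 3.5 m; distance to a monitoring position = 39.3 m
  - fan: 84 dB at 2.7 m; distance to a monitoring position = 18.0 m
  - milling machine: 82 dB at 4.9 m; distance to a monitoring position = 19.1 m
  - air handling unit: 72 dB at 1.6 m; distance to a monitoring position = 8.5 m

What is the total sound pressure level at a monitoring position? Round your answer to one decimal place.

Apply inverse-square spreading to bring every level to the receiver, then sum 10^(L/10).
refrigeration condenser: 89 − 20·log₁₀(39.3/3.5) = 89 − 21.01 = 67.99 dB.
fan: 84 − 20·log₁₀(18.0/2.7) = 84 − 16.48 = 67.52 dB.
milling machine: 82 − 20·log₁₀(19.1/4.9) = 82 − 11.82 = 70.18 dB.
air handling unit: 72 − 20·log₁₀(8.5/1.6) = 72 − 14.51 = 57.49 dB.
Σ 10^(L/10) = 2.294e+07 → L_total = 10·log₁₀(2.294e+07) = 73.61 dB.

73.6 dB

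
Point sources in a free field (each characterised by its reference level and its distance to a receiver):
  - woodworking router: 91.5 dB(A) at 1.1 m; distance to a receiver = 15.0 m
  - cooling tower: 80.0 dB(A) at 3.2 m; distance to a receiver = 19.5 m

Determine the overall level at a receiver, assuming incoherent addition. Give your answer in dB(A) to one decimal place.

70.1 dB(A)

First find each source's level at the receiver (point-source: −20·log₁₀(r/r_ref)), then combine on an intensity basis.
woodworking router: 91.5 − 20·log₁₀(15.0/1.1) = 91.5 − 22.69 = 68.81 dB(A).
cooling tower: 80.0 − 20·log₁₀(19.5/3.2) = 80.0 − 15.70 = 64.30 dB(A).
Σ 10^(L/10) = 1.029e+07 → L_total = 10·log₁₀(1.029e+07) = 70.12 dB(A).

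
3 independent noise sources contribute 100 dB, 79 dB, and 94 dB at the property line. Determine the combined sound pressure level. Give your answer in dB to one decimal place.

101.0 dB

Incoherent sources combine by intensity addition: L_total = 10·log₁₀(Σ 10^(L_i/10)).
Σ 10^(L/10) = 10^(100/10) + 10^(79/10) + 10^(94/10) = 1.259e+10.
L_total = 10·log₁₀(1.259e+10) = 101.00 dB.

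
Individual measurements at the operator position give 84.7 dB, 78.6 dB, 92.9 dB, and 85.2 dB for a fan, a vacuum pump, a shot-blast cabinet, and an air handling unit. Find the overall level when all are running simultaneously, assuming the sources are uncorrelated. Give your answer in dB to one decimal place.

94.2 dB

For uncorrelated sources the intensities add, so convert each level to linear form, sum, and take 10·log₁₀ of the total.
Σ 10^(L/10) = 10^(84.7/10) + 10^(78.6/10) + 10^(92.9/10) + 10^(85.2/10) = 2.649e+09.
L_total = 10·log₁₀(2.649e+09) = 94.23 dB.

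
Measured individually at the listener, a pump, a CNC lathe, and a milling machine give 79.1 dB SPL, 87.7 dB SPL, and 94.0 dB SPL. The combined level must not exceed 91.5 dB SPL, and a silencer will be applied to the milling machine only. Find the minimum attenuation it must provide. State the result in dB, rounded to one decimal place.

5.3 dB

Everything except the milling machine sums to 10^(79.1/10) + 10^(87.7/10) = 6.701e+08 in linear terms, 88.26 dB SPL.
To meet 91.5 dB SPL overall, the treated milling machine may contribute at most 10^(91.5/10) − 6.701e+08 = 7.424e+08, i.e. 88.71 dB SPL.
So the milling machine must be reduced from 94.0 to 88.71 dB SPL: IL = 5.29 dB.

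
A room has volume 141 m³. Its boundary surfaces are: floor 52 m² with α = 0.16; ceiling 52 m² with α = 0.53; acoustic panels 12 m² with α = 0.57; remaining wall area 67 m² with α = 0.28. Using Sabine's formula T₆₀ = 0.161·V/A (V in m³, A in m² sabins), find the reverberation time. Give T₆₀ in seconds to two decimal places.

Total absorption A = 52·0.16 + 52·0.53 + 12·0.57 + 67·0.28 = 61.48 m² sabins.
T₆₀ = 0.161·V/A = 0.161·141/61.48 = 0.369 s.

0.37 s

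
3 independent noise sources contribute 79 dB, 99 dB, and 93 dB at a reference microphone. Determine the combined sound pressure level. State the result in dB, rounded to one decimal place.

For uncorrelated sources the intensities add, so convert each level to linear form, sum, and take 10·log₁₀ of the total.
Σ 10^(L/10) = 10^(79/10) + 10^(99/10) + 10^(93/10) = 1.002e+10.
L_total = 10·log₁₀(1.002e+10) = 100.01 dB.

100.0 dB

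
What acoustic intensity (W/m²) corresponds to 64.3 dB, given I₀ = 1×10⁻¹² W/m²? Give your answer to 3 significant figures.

I = I₀·10^(L/10) = 10⁻¹² × 10^(64.3/10) = 10^(-5.570).

2.69e-06 W/m²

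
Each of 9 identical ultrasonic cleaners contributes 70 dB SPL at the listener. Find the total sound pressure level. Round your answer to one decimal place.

N identical incoherent sources raise the level by 10·log₁₀ N.
L_total = 70 + 10·log₁₀(9) = 70 + 9.542 = 79.54 dB SPL.

79.5 dB SPL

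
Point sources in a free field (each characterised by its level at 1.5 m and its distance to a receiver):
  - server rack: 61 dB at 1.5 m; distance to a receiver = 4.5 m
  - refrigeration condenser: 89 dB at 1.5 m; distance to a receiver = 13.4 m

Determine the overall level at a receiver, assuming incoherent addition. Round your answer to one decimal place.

Apply inverse-square spreading to bring every level to the receiver, then sum 10^(L/10).
server rack: 61 − 20·log₁₀(4.5/1.5) = 61 − 9.54 = 51.46 dB.
refrigeration condenser: 89 − 20·log₁₀(13.4/1.5) = 89 − 19.02 = 69.98 dB.
Σ 10^(L/10) = 1.009e+07 → L_total = 10·log₁₀(1.009e+07) = 70.04 dB.

70.0 dB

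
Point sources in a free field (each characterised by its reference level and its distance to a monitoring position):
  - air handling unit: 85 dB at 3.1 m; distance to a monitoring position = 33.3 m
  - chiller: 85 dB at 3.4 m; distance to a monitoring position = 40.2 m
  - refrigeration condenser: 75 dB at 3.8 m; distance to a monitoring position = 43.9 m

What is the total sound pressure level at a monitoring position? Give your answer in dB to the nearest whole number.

67 dB

Apply inverse-square spreading to bring every level to the receiver, then sum 10^(L/10).
air handling unit: 85 − 20·log₁₀(33.3/3.1) = 85 − 20.62 = 64.38 dB.
chiller: 85 − 20·log₁₀(40.2/3.4) = 85 − 21.45 = 63.55 dB.
refrigeration condenser: 75 − 20·log₁₀(43.9/3.8) = 75 − 21.25 = 53.75 dB.
Σ 10^(L/10) = 5.240e+06 → L_total = 10·log₁₀(5.240e+06) = 67.19 dB.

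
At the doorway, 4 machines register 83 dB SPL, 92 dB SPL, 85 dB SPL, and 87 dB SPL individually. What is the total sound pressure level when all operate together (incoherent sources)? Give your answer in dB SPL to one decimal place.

94.2 dB SPL

For uncorrelated sources the intensities add, so convert each level to linear form, sum, and take 10·log₁₀ of the total.
Σ 10^(L/10) = 10^(83/10) + 10^(92/10) + 10^(85/10) + 10^(87/10) = 2.602e+09.
L_total = 10·log₁₀(2.602e+09) = 94.15 dB SPL.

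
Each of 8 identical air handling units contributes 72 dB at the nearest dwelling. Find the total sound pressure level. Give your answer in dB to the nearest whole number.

81 dB

With 8 equal, uncorrelated contributions the intensity is 8× that of one unit, giving a rise of 10·log₁₀ 8.
L_total = 72 + 10·log₁₀(8) = 72 + 9.031 = 81.03 dB.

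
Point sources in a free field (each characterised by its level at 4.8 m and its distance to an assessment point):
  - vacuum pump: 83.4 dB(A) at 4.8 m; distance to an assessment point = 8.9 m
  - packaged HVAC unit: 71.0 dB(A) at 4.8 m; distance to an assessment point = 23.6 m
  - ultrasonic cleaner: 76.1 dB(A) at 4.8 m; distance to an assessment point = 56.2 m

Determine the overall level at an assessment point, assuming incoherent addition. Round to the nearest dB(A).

78 dB(A)

Apply inverse-square spreading to bring every level to the receiver, then sum 10^(L/10).
vacuum pump: 83.4 − 20·log₁₀(8.9/4.8) = 83.4 − 5.36 = 78.04 dB(A).
packaged HVAC unit: 71.0 − 20·log₁₀(23.6/4.8) = 71.0 − 13.83 = 57.17 dB(A).
ultrasonic cleaner: 76.1 − 20·log₁₀(56.2/4.8) = 76.1 − 21.37 = 54.73 dB(A).
Σ 10^(L/10) = 6.445e+07 → L_total = 10·log₁₀(6.445e+07) = 78.09 dB(A).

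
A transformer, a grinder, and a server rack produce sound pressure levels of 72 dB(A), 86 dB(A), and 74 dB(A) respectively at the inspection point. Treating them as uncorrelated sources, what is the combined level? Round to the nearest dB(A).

86 dB(A)

Incoherent sources combine by intensity addition: L_total = 10·log₁₀(Σ 10^(L_i/10)).
Σ 10^(L/10) = 10^(72/10) + 10^(86/10) + 10^(74/10) = 4.391e+08.
L_total = 10·log₁₀(4.391e+08) = 86.43 dB(A).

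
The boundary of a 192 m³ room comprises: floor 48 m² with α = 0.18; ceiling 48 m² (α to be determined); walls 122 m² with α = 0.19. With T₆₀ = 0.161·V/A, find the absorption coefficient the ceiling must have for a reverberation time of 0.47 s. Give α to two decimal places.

0.71

From T₆₀ = 0.161·V/A, the target T₆₀ = 0.47 s needs A = 0.161·192/0.47 = 65.77 m².
Absorption from the other surfaces = 48·0.18 + 122·0.19 = 31.82 m², so the ceiling must supply 33.95 m² over 48 m².
α = 33.95/48 = 0.707.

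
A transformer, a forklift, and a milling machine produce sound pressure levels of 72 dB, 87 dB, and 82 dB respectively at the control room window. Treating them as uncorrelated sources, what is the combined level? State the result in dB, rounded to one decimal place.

88.3 dB

Incoherent sources combine by intensity addition: L_total = 10·log₁₀(Σ 10^(L_i/10)).
Σ 10^(L/10) = 10^(72/10) + 10^(87/10) + 10^(82/10) = 6.755e+08.
L_total = 10·log₁₀(6.755e+08) = 88.30 dB.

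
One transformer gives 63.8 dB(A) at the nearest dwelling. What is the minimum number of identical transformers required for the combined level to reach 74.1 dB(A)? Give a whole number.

N identical sources give L₁ + 10·log₁₀ N, so require 10·log₁₀ N ≥ 74.1 − 63.8 = 10.3 dB.
N ≥ 10^(10.3/10) = 10.715, so N = 11.

11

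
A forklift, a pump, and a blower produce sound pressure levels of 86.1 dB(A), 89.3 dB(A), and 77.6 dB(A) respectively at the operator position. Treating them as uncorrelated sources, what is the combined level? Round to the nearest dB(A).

For uncorrelated sources the intensities add, so convert each level to linear form, sum, and take 10·log₁₀ of the total.
Σ 10^(L/10) = 10^(86.1/10) + 10^(89.3/10) + 10^(77.6/10) = 1.316e+09.
L_total = 10·log₁₀(1.316e+09) = 91.19 dB(A).

91 dB(A)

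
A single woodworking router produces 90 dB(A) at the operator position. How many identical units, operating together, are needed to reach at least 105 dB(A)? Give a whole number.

32

The shortfall is 105 − 90 = 15.0 dB, and N units add 10·log₁₀ N, so need 10·log₁₀ N ≥ 15.0.
N ≥ 10^(15.0/10) = 31.623, so N = 32.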